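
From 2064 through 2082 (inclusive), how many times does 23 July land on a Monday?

Day of week of July 23 in each year:
2064: Wed, 2065: Thu, 2066: Fri, 2067: Sat, 2068: Mon ✓, 2069: Tue, 2070: Wed, 2071: Thu, 2072: Sat, 2073: Sun, 2074: Mon ✓, 2075: Tue, 2076: Thu, 2077: Fri, 2078: Sat, 2079: Sun, 2080: Tue, 2081: Wed, 2082: Thu
Mondays: 2068, 2074.

2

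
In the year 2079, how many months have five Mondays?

4

A month has five Mondays exactly when Monday falls within its first (length − 28) days.
Jan: 31 days, starts Sun → 5 of Sun, Mon, Tue ✓
Feb: 28 days, starts Wed → 5 of (none)
Mar: 31 days, starts Wed → 5 of Wed, Thu, Fri
Apr: 30 days, starts Sat → 5 of Sat, Sun
May: 31 days, starts Mon → 5 of Mon, Tue, Wed ✓
Jun: 30 days, starts Thu → 5 of Thu, Fri
Jul: 31 days, starts Sat → 5 of Sat, Sun, Mon ✓
Aug: 31 days, starts Tue → 5 of Tue, Wed, Thu
Sep: 30 days, starts Fri → 5 of Fri, Sat
Oct: 31 days, starts Sun → 5 of Sun, Mon, Tue ✓
Nov: 30 days, starts Wed → 5 of Wed, Thu
Dec: 31 days, starts Fri → 5 of Fri, Sat, Sun
Months with five Mondays: Jan, May, Jul, Oct.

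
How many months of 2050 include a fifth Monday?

A month has five Mondays exactly when Monday falls within its first (length − 28) days.
Jan: 31 days, starts Sat → 5 of Sat, Sun, Mon ✓
Feb: 28 days, starts Tue → 5 of (none)
Mar: 31 days, starts Tue → 5 of Tue, Wed, Thu
Apr: 30 days, starts Fri → 5 of Fri, Sat
May: 31 days, starts Sun → 5 of Sun, Mon, Tue ✓
Jun: 30 days, starts Wed → 5 of Wed, Thu
Jul: 31 days, starts Fri → 5 of Fri, Sat, Sun
Aug: 31 days, starts Mon → 5 of Mon, Tue, Wed ✓
Sep: 30 days, starts Thu → 5 of Thu, Fri
Oct: 31 days, starts Sat → 5 of Sat, Sun, Mon ✓
Nov: 30 days, starts Tue → 5 of Tue, Wed
Dec: 31 days, starts Thu → 5 of Thu, Fri, Sat
Months with five Mondays: Jan, May, Aug, Oct.

4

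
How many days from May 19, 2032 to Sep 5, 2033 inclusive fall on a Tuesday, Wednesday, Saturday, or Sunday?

271

May 19, 2032 is a Wednesday.
From May 19, 2032 to Sep 5, 2033 is 475 days inclusive.
475 = 7 × 67 + 6, so there are 67 full weeks plus 6 extra days.
Each full week contributes 4 days from the set (Tue, Wed, Sat, Sun): 67 × 4 = 268.
The 6 extra days are Wed, Thu, Fri, Sat, Sun, Mon — 3 of them qualify.
Total: 268 + 3 = 271.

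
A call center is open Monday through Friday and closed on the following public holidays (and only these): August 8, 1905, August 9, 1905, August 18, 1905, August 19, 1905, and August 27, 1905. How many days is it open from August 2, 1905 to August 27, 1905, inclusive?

15

August 2, 1905 is a Wednesday.
The range spans 26 days (inclusive of both endpoints).
26 = 7 × 3 + 5, so there are 3 full weeks plus 5 extra days.
Each full week contributes 5 weekdays (Mon–Fri): 3 × 5 = 15.
The 5 extra days are Wed, Thu, Fri, Sat, Sun — 3 of them qualify.
Total: 15 + 3 = 18.
Holidays: August 8, 1905 (Tue); August 9, 1905 (Wed); August 18, 1905 (Fri); August 19, 1905 (Sat); August 27, 1905 (Sun).
3 of the 5 holidays fall on weekdays; the rest are weekends and were already excluded.
Business days: 18 − 3 = 15.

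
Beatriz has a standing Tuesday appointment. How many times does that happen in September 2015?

5

1 September 2015 is a Tuesday.
The range spans 30 days (inclusive of both endpoints).
30 = 7 × 4 + 2, so there are 4 full weeks plus 2 extra days.
Each full week contributes one Tuesday: 4 so far.
The 2 extra days are Tuesday, Wednesday — 1 of them qualifies.
Total: 4 + 1 = 5.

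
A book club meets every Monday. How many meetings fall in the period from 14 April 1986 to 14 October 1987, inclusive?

14 April 1986 is a Monday.
From 14 April 1986 to 14 October 1987 is 549 days inclusive.
549 = 7 × 78 + 3, so there are 78 full weeks plus 3 extra days.
Each full week contributes one Monday: 78 so far.
The 3 extra days are Monday, Tuesday, Wednesday — 1 of them qualifies.
Total: 78 + 1 = 79.

79 Mondays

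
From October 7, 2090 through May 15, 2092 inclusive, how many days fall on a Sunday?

84

October 7, 2090 is a Saturday.
That's 587 days from start to end, counting both.
587 = 7 × 83 + 6, so there are 83 full weeks plus 6 extra days.
Each full week contributes one Sunday: 83 so far.
The 6 extra days are Saturday, Sunday, Monday, Tuesday, Wednesday, Thursday — 1 of them qualifies.
Total: 83 + 1 = 84.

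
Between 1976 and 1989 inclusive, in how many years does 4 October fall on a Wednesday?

2

Day of week of October 4 in each year:
1976: Mon, 1977: Tue, 1978: Wed ✓, 1979: Thu, 1980: Sat, 1981: Sun, 1982: Mon, 1983: Tue, 1984: Thu, 1985: Fri, 1986: Sat, 1987: Sun, 1988: Tue, 1989: Wed ✓
Wednesdays: 1978, 1989.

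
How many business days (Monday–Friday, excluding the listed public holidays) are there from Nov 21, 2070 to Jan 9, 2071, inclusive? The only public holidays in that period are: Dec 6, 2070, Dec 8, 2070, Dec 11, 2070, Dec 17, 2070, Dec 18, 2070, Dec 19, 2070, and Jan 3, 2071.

Nov 21, 2070 is a Friday.
The range spans 50 days (inclusive of both endpoints).
50 = 7 × 7 + 1, so there are 7 full weeks plus 1 extra day.
Each full week contributes 5 weekdays (Mon–Fri): 7 × 5 = 35.
The 1 extra day is Friday — 1 of them qualifies.
Total: 35 + 1 = 36.
Holidays: Dec 6, 2070 (Sat); Dec 8, 2070 (Mon); Dec 11, 2070 (Thu); Dec 17, 2070 (Wed); Dec 18, 2070 (Thu); Dec 19, 2070 (Fri); Jan 3, 2071 (Sat).
5 of the 7 holidays fall on weekdays; the rest are weekends and were already excluded.
Business days: 36 − 5 = 31.

31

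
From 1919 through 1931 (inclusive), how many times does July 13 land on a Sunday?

3

Day of week of July 13 in each year:
1919: Sun ✓, 1920: Tue, 1921: Wed, 1922: Thu, 1923: Fri, 1924: Sun ✓, 1925: Mon, 1926: Tue, 1927: Wed, 1928: Fri, 1929: Sat, 1930: Sun ✓, 1931: Mon
Sundays: 1919, 1924, 1930.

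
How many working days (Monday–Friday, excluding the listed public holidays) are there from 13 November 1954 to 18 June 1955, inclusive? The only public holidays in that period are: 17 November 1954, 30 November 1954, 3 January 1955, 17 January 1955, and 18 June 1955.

13 November 1954 is a Saturday.
The range spans 218 days (inclusive of both endpoints).
218 = 7 × 31 + 1, so there are 31 full weeks plus 1 extra day.
Each full week contributes 5 weekdays (Mon–Fri): 31 × 5 = 155.
The 1 extra day is Sat — none qualify.
Total: 155 + 0 = 155.
Holidays: 17 November 1954 (Wed); 30 November 1954 (Tue); 3 January 1955 (Mon); 17 January 1955 (Mon); 18 June 1955 (Sat).
4 of the 5 holidays fall on weekdays; the rest are weekends and were already excluded.
Business days: 155 − 4 = 151.

151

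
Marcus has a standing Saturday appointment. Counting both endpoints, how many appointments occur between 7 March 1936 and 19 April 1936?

7 Saturdays

7 March 1936 is a Saturday.
From 7 March 1936 to 19 April 1936 is 44 days inclusive.
44 = 7 × 6 + 2, so there are 6 full weeks plus 2 extra days.
Each full week contributes one Saturday: 6 so far.
The 2 extra days are Sat, Sun — 1 of them qualifies.
Total: 6 + 1 = 7.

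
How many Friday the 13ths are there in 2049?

The 13th falls on a Friday when the month's 13th has weekday Fri.
Jan 13 is Wed; Feb 13 is Sat; Mar 13 is Sat; Apr 13 is Tue; May 13 is Thu; Jun 13 is Sun; Jul 13 is Tue; Aug 13 is Fri ✓; Sep 13 is Mon; Oct 13 is Wed; Nov 13 is Sat; Dec 13 is Mon.
Friday the 13ths: Aug.

1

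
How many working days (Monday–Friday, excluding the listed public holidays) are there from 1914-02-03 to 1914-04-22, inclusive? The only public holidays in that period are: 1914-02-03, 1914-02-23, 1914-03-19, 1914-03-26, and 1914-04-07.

52 working days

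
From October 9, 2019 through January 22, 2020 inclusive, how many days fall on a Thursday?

October 9, 2019 is a Wednesday.
That's 106 days from start to end, counting both.
106 = 7 × 15 + 1, so there are 15 full weeks plus 1 extra day.
Each full week contributes one Thursday: 15 so far.
The 1 extra day is Wednesday — none qualify.
Total: 15 + 0 = 15.

15 Thursdays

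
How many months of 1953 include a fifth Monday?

A month has five Mondays exactly when Monday falls within its first (length − 28) days.
Jan: 31 days, starts Thu → 5 of Thu, Fri, Sat
Feb: 28 days, starts Sun → 5 of (none)
Mar: 31 days, starts Sun → 5 of Sun, Mon, Tue ✓
Apr: 30 days, starts Wed → 5 of Wed, Thu
May: 31 days, starts Fri → 5 of Fri, Sat, Sun
Jun: 30 days, starts Mon → 5 of Mon, Tue ✓
Jul: 31 days, starts Wed → 5 of Wed, Thu, Fri
Aug: 31 days, starts Sat → 5 of Sat, Sun, Mon ✓
Sep: 30 days, starts Tue → 5 of Tue, Wed
Oct: 31 days, starts Thu → 5 of Thu, Fri, Sat
Nov: 30 days, starts Sun → 5 of Sun, Mon ✓
Dec: 31 days, starts Tue → 5 of Tue, Wed, Thu
Months with five Mondays: Mar, Jun, Aug, Nov.

4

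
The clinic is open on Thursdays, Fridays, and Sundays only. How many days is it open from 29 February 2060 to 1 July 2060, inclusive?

53

29 February 2060 is a Sunday.
From 29 February 2060 to 1 July 2060 is 124 days inclusive.
124 = 7 × 17 + 5, so there are 17 full weeks plus 5 extra days.
Each full week contributes 3 days from the set (Thu, Fri, Sun): 17 × 3 = 51.
The 5 extra days are Sunday, Monday, Tuesday, Wednesday, Thursday — 2 of them qualify.
Total: 51 + 2 = 53.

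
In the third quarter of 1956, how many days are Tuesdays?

13

July 1, 1956 is a Sunday.
That's 92 days from start to end, counting both.
92 = 7 × 13 + 1, so there are 13 full weeks plus 1 extra day.
Each full week contributes one Tuesday: 13 so far.
The 1 extra day is Sunday — none qualify.
Total: 13 + 0 = 13.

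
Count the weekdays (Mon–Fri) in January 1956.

1 January 1956 is a Sunday.
From 1 January 1956 to 31 January 1956 is 31 days inclusive.
31 = 7 × 4 + 3, so there are 4 full weeks plus 3 extra days.
Each full week contributes 5 weekdays (Mon–Fri): 4 × 5 = 20.
The 3 extra days are Sunday, Monday, Tuesday — 2 of them qualify.
Total: 20 + 2 = 22.

22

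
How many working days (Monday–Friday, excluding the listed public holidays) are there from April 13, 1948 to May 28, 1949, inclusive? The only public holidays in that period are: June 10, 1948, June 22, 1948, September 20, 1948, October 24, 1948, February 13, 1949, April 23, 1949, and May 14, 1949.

291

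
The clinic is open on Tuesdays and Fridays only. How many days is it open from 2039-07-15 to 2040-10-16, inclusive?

132

2039-07-15 is a Friday.
That's 460 days from start to end, counting both.
460 = 7 × 65 + 5, so there are 65 full weeks plus 5 extra days.
Each full week contributes 2 days from the set (Tue, Fri): 65 × 2 = 130.
The 5 extra days are Friday, Saturday, Sunday, Monday, Tuesday — 2 of them qualify.
Total: 130 + 2 = 132.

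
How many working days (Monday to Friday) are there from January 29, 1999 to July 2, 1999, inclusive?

January 29, 1999 is a Friday.
From January 29, 1999 to July 2, 1999 is 155 days inclusive.
155 = 7 × 22 + 1, so there are 22 full weeks plus 1 extra day.
Each full week contributes 5 weekdays (Mon–Fri): 22 × 5 = 110.
The 1 extra day is Fri — 1 of them qualifies.
Total: 110 + 1 = 111.

111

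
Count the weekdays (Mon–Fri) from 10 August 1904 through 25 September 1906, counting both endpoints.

10 August 1904 is a Wednesday.
The range spans 777 days (inclusive of both endpoints).
777 = 7 × 111, so the span is exactly 111 full weeks.
Each full week contributes 5 weekdays (Mon–Fri): 111 × 5 = 555.

555 weekdays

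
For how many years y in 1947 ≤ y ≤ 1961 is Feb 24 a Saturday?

Day of week of February 24 in each year:
1947: Mon, 1948: Tue, 1949: Thu, 1950: Fri, 1951: Sat ✓, 1952: Sun, 1953: Tue, 1954: Wed, 1955: Thu, 1956: Fri, 1957: Sun, 1958: Mon, 1959: Tue, 1960: Wed, 1961: Fri
Saturdays: 1951.

1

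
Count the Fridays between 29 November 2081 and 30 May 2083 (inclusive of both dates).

29 November 2081 is a Saturday.
That's 548 days from start to end, counting both.
548 = 7 × 78 + 2, so there are 78 full weeks plus 2 extra days.
Each full week contributes one Friday: 78 so far.
The 2 extra days are Sat, Sun — none qualify.
Total: 78 + 0 = 78.

78 Fridays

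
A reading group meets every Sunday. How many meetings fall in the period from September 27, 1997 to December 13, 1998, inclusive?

64

September 27, 1997 is a Saturday.
That's 443 days from start to end, counting both.
443 = 7 × 63 + 2, so there are 63 full weeks plus 2 extra days.
Each full week contributes one Sunday: 63 so far.
The 2 extra days are Sat, Sun — 1 of them qualifies.
Total: 63 + 1 = 64.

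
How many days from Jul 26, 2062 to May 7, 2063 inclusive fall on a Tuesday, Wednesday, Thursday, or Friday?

163

Jul 26, 2062 is a Wednesday.
That's 286 days from start to end, counting both.
286 = 7 × 40 + 6, so there are 40 full weeks plus 6 extra days.
Each full week contributes 4 days from the set (Tue, Wed, Thu, Fri): 40 × 4 = 160.
The 6 extra days are Wednesday, Thursday, Friday, Saturday, Sunday, Monday — 3 of them qualify.
Total: 160 + 3 = 163.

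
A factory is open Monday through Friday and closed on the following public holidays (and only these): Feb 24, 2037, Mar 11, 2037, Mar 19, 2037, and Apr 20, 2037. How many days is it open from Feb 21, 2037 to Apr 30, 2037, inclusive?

45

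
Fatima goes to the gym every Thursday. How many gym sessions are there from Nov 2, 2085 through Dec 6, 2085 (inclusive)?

Nov 2, 2085 is a Friday.
That's 35 days from start to end, counting both.
35 = 7 × 5, so the span is exactly 5 full weeks.
Each full week contributes one Thursday: 5 so far.
Total: 5.

5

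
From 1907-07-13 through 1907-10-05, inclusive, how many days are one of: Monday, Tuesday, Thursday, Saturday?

1907-07-13 is a Saturday.
From 1907-07-13 to 1907-10-05 is 85 days inclusive.
85 = 7 × 12 + 1, so there are 12 full weeks plus 1 extra day.
Each full week contributes 4 days from the set (Mon, Tue, Thu, Sat): 12 × 4 = 48.
The 1 extra day is Sat — 1 of them qualifies.
Total: 48 + 1 = 49.

49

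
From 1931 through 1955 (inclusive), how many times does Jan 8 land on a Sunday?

Day of week of January 8 in each year:
1931: Thu, 1932: Fri, 1933: Sun ✓, 1934: Mon, 1935: Tue, 1936: Wed, 1937: Fri, 1938: Sat, 1939: Sun ✓, 1940: Mon, 1941: Wed, 1942: Thu, 1943: Fri, 1944: Sat, 1945: Mon, 1946: Tue, 1947: Wed, 1948: Thu, 1949: Sat, 1950: Sun ✓, 1951: Mon, 1952: Tue, 1953: Thu, 1954: Fri, 1955: Sat
Sundays: 1933, 1939, 1950.

3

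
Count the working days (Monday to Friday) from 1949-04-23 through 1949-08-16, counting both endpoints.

82 weekdays

1949-04-23 is a Saturday.
The range spans 116 days (inclusive of both endpoints).
116 = 7 × 16 + 4, so there are 16 full weeks plus 4 extra days.
Each full week contributes 5 weekdays (Mon–Fri): 16 × 5 = 80.
The 4 extra days are Sat, Sun, Mon, Tue — 2 of them qualify.
Total: 80 + 2 = 82.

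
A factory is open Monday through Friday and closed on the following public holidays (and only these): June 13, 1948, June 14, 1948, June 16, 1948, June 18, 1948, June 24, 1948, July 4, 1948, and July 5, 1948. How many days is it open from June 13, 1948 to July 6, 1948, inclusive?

12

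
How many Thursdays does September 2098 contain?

September 1, 2098 is a Monday.
The range spans 30 days (inclusive of both endpoints).
30 = 7 × 4 + 2, so there are 4 full weeks plus 2 extra days.
Each full week contributes one Thursday: 4 so far.
The 2 extra days are Mon, Tue — none qualify.
Total: 4 + 0 = 4.

4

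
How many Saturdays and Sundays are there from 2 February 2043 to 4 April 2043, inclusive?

2 February 2043 is a Monday.
That's 62 days from start to end, counting both.
62 = 7 × 8 + 6, so there are 8 full weeks plus 6 extra days.
Each full week contributes 2 weekend days (Sat, Sun): 8 × 2 = 16.
The 6 extra days are Mon, Tue, Wed, Thu, Fri, Sat — 1 of them qualifies.
Total: 16 + 1 = 17.

17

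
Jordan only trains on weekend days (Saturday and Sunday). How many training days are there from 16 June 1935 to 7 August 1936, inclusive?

16 June 1935 is a Sunday.
From 16 June 1935 to 7 August 1936 is 419 days inclusive.
419 = 7 × 59 + 6, so there are 59 full weeks plus 6 extra days.
Each full week contributes 2 weekend days (Sat, Sun): 59 × 2 = 118.
The 6 extra days are Sunday, Monday, Tuesday, Wednesday, Thursday, Friday — 1 of them qualifies.
Total: 118 + 1 = 119.

119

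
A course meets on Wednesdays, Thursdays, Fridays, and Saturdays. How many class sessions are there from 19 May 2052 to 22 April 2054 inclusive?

19 May 2052 is a Sunday.
From 19 May 2052 to 22 April 2054 is 704 days inclusive.
704 = 7 × 100 + 4, so there are 100 full weeks plus 4 extra days.
Each full week contributes 4 days from the set (Wed, Thu, Fri, Sat): 100 × 4 = 400.
The 4 extra days are Sunday, Monday, Tuesday, Wednesday — 1 of them qualifies.
Total: 400 + 1 = 401.

401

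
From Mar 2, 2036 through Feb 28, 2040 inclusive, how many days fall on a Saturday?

Mar 2, 2036 is a Sunday.
The range spans 1459 days (inclusive of both endpoints).
1459 = 7 × 208 + 3, so there are 208 full weeks plus 3 extra days.
Each full week contributes one Saturday: 208 so far.
The 3 extra days are Sunday, Monday, Tuesday — none qualify.
Total: 208 + 0 = 208.

208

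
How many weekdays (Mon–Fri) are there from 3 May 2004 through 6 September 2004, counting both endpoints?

91 weekdays

3 May 2004 is a Monday.
From 3 May 2004 to 6 September 2004 is 127 days inclusive.
127 = 7 × 18 + 1, so there are 18 full weeks plus 1 extra day.
Each full week contributes 5 weekdays (Mon–Fri): 18 × 5 = 90.
The 1 extra day is Monday — 1 of them qualifies.
Total: 90 + 1 = 91.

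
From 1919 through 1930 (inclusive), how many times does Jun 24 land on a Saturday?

Day of week of June 24 in each year:
1919: Tue, 1920: Thu, 1921: Fri, 1922: Sat ✓, 1923: Sun, 1924: Tue, 1925: Wed, 1926: Thu, 1927: Fri, 1928: Sun, 1929: Mon, 1930: Tue
Saturdays: 1922.

1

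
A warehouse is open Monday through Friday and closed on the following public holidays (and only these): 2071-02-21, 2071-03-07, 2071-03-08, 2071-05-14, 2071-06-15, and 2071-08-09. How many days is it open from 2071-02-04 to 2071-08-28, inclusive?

146 business days

2071-02-04 is a Wednesday.
From 2071-02-04 to 2071-08-28 is 206 days inclusive.
206 = 7 × 29 + 3, so there are 29 full weeks plus 3 extra days.
Each full week contributes 5 weekdays (Mon–Fri): 29 × 5 = 145.
The 3 extra days are Wednesday, Thursday, Friday — 3 of them qualify.
Total: 145 + 3 = 148.
Holidays: 2071-02-21 (Sat); 2071-03-07 (Sat); 2071-03-08 (Sun); 2071-05-14 (Thu); 2071-06-15 (Mon); 2071-08-09 (Sun).
2 of the 6 holidays fall on weekdays; the rest are weekends and were already excluded.
Business days: 148 − 2 = 146.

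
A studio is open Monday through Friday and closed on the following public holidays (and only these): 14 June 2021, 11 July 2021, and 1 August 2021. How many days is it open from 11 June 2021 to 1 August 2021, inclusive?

11 June 2021 is a Friday.
From 11 June 2021 to 1 August 2021 is 52 days inclusive.
52 = 7 × 7 + 3, so there are 7 full weeks plus 3 extra days.
Each full week contributes 5 weekdays (Mon–Fri): 7 × 5 = 35.
The 3 extra days are Friday, Saturday, Sunday — 1 of them qualifies.
Total: 35 + 1 = 36.
Holidays: 14 June 2021 (Mon); 11 July 2021 (Sun); 1 August 2021 (Sun).
1 of the 3 holidays fall on weekdays; the rest are weekends and were already excluded.
Business days: 36 − 1 = 35.

35 working days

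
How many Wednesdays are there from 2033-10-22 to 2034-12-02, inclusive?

58

2033-10-22 is a Saturday.
That's 407 days from start to end, counting both.
407 = 7 × 58 + 1, so there are 58 full weeks plus 1 extra day.
Each full week contributes one Wednesday: 58 so far.
The 1 extra day is Saturday — none qualify.
Total: 58 + 0 = 58.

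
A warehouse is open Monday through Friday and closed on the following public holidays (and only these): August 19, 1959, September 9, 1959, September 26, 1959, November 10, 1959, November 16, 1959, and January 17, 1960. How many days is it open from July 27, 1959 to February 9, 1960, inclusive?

July 27, 1959 is a Monday.
The range spans 198 days (inclusive of both endpoints).
198 = 7 × 28 + 2, so there are 28 full weeks plus 2 extra days.
Each full week contributes 5 weekdays (Mon–Fri): 28 × 5 = 140.
The 2 extra days are Monday, Tuesday — 2 of them qualify.
Total: 140 + 2 = 142.
Holidays: August 19, 1959 (Wed); September 9, 1959 (Wed); September 26, 1959 (Sat); November 10, 1959 (Tue); November 16, 1959 (Mon); January 17, 1960 (Sun).
4 of the 6 holidays fall on weekdays; the rest are weekends and were already excluded.
Business days: 142 − 4 = 138.

138 business days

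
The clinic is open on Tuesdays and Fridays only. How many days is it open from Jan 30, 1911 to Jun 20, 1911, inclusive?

41

Jan 30, 1911 is a Monday.
From Jan 30, 1911 to Jun 20, 1911 is 142 days inclusive.
142 = 7 × 20 + 2, so there are 20 full weeks plus 2 extra days.
Each full week contributes 2 days from the set (Tue, Fri): 20 × 2 = 40.
The 2 extra days are Mon, Tue — 1 of them qualifies.
Total: 40 + 1 = 41.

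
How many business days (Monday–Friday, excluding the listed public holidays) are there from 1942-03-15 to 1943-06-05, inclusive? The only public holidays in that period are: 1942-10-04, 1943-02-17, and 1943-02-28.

319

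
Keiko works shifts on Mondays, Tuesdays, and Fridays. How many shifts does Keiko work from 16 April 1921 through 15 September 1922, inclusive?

16 April 1921 is a Saturday.
The range spans 518 days (inclusive of both endpoints).
518 = 7 × 74, so the span is exactly 74 full weeks.
Each full week contributes 3 days from the set (Mon, Tue, Fri): 74 × 3 = 222.

222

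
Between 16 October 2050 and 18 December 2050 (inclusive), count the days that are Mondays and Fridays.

18

16 October 2050 is a Sunday.
The range spans 64 days (inclusive of both endpoints).
64 = 7 × 9 + 1, so there are 9 full weeks plus 1 extra day.
Each full week contributes 2 days from the set (Mon, Fri): 9 × 2 = 18.
The 1 extra day is Sun — none qualify.
Total: 18 + 0 = 18.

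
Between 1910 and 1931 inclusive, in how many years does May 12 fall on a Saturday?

Day of week of May 12 in each year:
1910: Thu, 1911: Fri, 1912: Sun, 1913: Mon, 1914: Tue, 1915: Wed, 1916: Fri, 1917: Sat ✓, 1918: Sun, 1919: Mon, 1920: Wed, 1921: Thu, 1922: Fri, 1923: Sat ✓, 1924: Mon, 1925: Tue, 1926: Wed, 1927: Thu, 1928: Sat ✓, 1929: Sun, 1930: Mon, 1931: Tue
Saturdays: 1917, 1923, 1928.

3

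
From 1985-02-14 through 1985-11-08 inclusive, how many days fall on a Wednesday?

38 Wednesdays

1985-02-14 is a Thursday.
From 1985-02-14 to 1985-11-08 is 268 days inclusive.
268 = 7 × 38 + 2, so there are 38 full weeks plus 2 extra days.
Each full week contributes one Wednesday: 38 so far.
The 2 extra days are Thursday, Friday — none qualify.
Total: 38 + 0 = 38.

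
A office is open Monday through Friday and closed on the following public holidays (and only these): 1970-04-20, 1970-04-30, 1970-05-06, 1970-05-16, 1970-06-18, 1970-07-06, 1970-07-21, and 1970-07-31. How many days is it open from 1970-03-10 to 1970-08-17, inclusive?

1970-03-10 is a Tuesday.
The range spans 161 days (inclusive of both endpoints).
161 = 7 × 23, so the span is exactly 23 full weeks.
Each full week contributes 5 weekdays (Mon–Fri): 23 × 5 = 115.
Holidays: 1970-04-20 (Mon); 1970-04-30 (Thu); 1970-05-06 (Wed); 1970-05-16 (Sat); 1970-06-18 (Thu); 1970-07-06 (Mon); 1970-07-21 (Tue); 1970-07-31 (Fri).
7 of the 8 holidays fall on weekdays; the rest are weekends and were already excluded.
Business days: 115 − 7 = 108.

108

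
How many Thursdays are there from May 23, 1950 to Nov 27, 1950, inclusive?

May 23, 1950 is a Tuesday.
The range spans 189 days (inclusive of both endpoints).
189 = 7 × 27, so the span is exactly 27 full weeks.
Each full week contributes one Thursday: 27 so far.

27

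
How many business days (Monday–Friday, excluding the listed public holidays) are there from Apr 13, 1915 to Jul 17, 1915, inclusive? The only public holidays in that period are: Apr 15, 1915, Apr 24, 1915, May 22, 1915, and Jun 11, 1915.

67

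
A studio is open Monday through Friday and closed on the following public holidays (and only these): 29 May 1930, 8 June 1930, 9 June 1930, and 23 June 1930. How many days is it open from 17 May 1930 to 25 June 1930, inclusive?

17 May 1930 is a Saturday.
From 17 May 1930 to 25 June 1930 is 40 days inclusive.
40 = 7 × 5 + 5, so there are 5 full weeks plus 5 extra days.
Each full week contributes 5 weekdays (Mon–Fri): 5 × 5 = 25.
The 5 extra days are Sat, Sun, Mon, Tue, Wed — 3 of them qualify.
Total: 25 + 3 = 28.
Holidays: 29 May 1930 (Thu); 8 June 1930 (Sun); 9 June 1930 (Mon); 23 June 1930 (Mon).
3 of the 4 holidays fall on weekdays; the rest are weekends and were already excluded.
Business days: 28 − 3 = 25.

25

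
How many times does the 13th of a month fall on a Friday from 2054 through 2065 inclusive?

Friday-the-13ths by year:
2054: Feb, Mar, Nov
2055: Aug
2056: Oct
2057: Apr, Jul
2058: Sep, Dec
2059: Jun
2060: Feb, Aug
2061: May
2062: Jan, Oct
2063: Apr, Jul
2064: Jun
2065: Feb, Mar, Nov

21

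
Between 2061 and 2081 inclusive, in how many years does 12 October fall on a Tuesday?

Day of week of October 12 in each year:
2061: Wed, 2062: Thu, 2063: Fri, 2064: Sun, 2065: Mon, 2066: Tue ✓, 2067: Wed, 2068: Fri, 2069: Sat, 2070: Sun, 2071: Mon, 2072: Wed, 2073: Thu, 2074: Fri, 2075: Sat, 2076: Mon, 2077: Tue ✓, 2078: Wed, 2079: Thu, 2080: Sat, 2081: Sun
Tuesdays: 2066, 2077.

2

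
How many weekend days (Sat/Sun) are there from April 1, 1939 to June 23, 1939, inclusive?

24

April 1, 1939 is a Saturday.
The range spans 84 days (inclusive of both endpoints).
84 = 7 × 12, so the span is exactly 12 full weeks.
Each full week contributes 2 weekend days (Sat, Sun): 12 × 2 = 24.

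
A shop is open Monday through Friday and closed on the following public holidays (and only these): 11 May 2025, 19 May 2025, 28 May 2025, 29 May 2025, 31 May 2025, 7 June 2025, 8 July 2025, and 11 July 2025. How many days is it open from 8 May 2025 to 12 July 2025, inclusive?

42 working days

8 May 2025 is a Thursday.
That's 66 days from start to end, counting both.
66 = 7 × 9 + 3, so there are 9 full weeks plus 3 extra days.
Each full week contributes 5 weekdays (Mon–Fri): 9 × 5 = 45.
The 3 extra days are Thu, Fri, Sat — 2 of them qualify.
Total: 45 + 2 = 47.
Holidays: 11 May 2025 (Sun); 19 May 2025 (Mon); 28 May 2025 (Wed); 29 May 2025 (Thu); 31 May 2025 (Sat); 7 June 2025 (Sat); 8 July 2025 (Tue); 11 July 2025 (Fri).
5 of the 8 holidays fall on weekdays; the rest are weekends and were already excluded.
Business days: 47 − 5 = 42.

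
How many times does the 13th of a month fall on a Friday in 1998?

3

The 13th falls on a Friday when the month's 13th has weekday Fri.
Jan 13 is Tue; Feb 13 is Fri ✓; Mar 13 is Fri ✓; Apr 13 is Mon; May 13 is Wed; Jun 13 is Sat; Jul 13 is Mon; Aug 13 is Thu; Sep 13 is Sun; Oct 13 is Tue; Nov 13 is Fri ✓; Dec 13 is Sun.
Friday the 13ths: Feb, Mar, Nov.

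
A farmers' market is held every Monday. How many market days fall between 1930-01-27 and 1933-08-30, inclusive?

188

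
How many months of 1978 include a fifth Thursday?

4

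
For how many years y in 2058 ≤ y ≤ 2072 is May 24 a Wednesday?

Day of week of May 24 in each year:
2058: Fri, 2059: Sat, 2060: Mon, 2061: Tue, 2062: Wed ✓, 2063: Thu, 2064: Sat, 2065: Sun, 2066: Mon, 2067: Tue, 2068: Thu, 2069: Fri, 2070: Sat, 2071: Sun, 2072: Tue
Wednesdays: 2062.

1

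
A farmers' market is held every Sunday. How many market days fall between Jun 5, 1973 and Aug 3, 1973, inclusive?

Jun 5, 1973 is a Tuesday.
The range spans 60 days (inclusive of both endpoints).
60 = 7 × 8 + 4, so there are 8 full weeks plus 4 extra days.
Each full week contributes one Sunday: 8 so far.
The 4 extra days are Tue, Wed, Thu, Fri — none qualify.
Total: 8 + 0 = 8.

8 Sundays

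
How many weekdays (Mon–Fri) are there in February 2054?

1 February 2054 is a Sunday.
From 1 February 2054 to 28 February 2054 is 28 days inclusive.
28 = 7 × 4, so the span is exactly 4 full weeks.
Each full week contributes 5 weekdays (Mon–Fri): 4 × 5 = 20.

20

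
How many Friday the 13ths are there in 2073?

2

The 13th falls on a Friday when the month's 13th has weekday Fri.
Jan 13 is Fri ✓; Feb 13 is Mon; Mar 13 is Mon; Apr 13 is Thu; May 13 is Sat; Jun 13 is Tue; Jul 13 is Thu; Aug 13 is Sun; Sep 13 is Wed; Oct 13 is Fri ✓; Nov 13 is Mon; Dec 13 is Wed.
Friday the 13ths: Jan, Oct.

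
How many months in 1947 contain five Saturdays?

A month has five Saturdays exactly when Saturday falls within its first (length − 28) days.
Jan: 31 days, starts Wed → 5 of Wed, Thu, Fri
Feb: 28 days, starts Sat → 5 of (none)
Mar: 31 days, starts Sat → 5 of Sat, Sun, Mon ✓
Apr: 30 days, starts Tue → 5 of Tue, Wed
May: 31 days, starts Thu → 5 of Thu, Fri, Sat ✓
Jun: 30 days, starts Sun → 5 of Sun, Mon
Jul: 31 days, starts Tue → 5 of Tue, Wed, Thu
Aug: 31 days, starts Fri → 5 of Fri, Sat, Sun ✓
Sep: 30 days, starts Mon → 5 of Mon, Tue
Oct: 31 days, starts Wed → 5 of Wed, Thu, Fri
Nov: 30 days, starts Sat → 5 of Sat, Sun ✓
Dec: 31 days, starts Mon → 5 of Mon, Tue, Wed
Months with five Saturdays: Mar, May, Aug, Nov.

4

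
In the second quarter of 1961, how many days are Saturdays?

1 April 1961 is a Saturday.
The range spans 91 days (inclusive of both endpoints).
91 = 7 × 13, so the span is exactly 13 full weeks.
Each full week contributes one Saturday: 13 so far.
Total: 13.

13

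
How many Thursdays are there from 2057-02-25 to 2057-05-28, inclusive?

13 Thursdays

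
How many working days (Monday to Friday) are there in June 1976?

22 weekdays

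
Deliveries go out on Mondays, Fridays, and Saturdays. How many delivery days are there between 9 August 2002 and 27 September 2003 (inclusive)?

9 August 2002 is a Friday.
From 9 August 2002 to 27 September 2003 is 415 days inclusive.
415 = 7 × 59 + 2, so there are 59 full weeks plus 2 extra days.
Each full week contributes 3 days from the set (Mon, Fri, Sat): 59 × 3 = 177.
The 2 extra days are Fri, Sat — 2 of them qualify.
Total: 177 + 2 = 179.

179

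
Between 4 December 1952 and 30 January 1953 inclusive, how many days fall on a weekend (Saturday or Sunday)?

16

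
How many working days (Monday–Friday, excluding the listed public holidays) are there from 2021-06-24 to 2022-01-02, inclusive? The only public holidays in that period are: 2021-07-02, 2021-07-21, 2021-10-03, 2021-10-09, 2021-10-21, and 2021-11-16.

133

2021-06-24 is a Thursday.
The range spans 193 days (inclusive of both endpoints).
193 = 7 × 27 + 4, so there are 27 full weeks plus 4 extra days.
Each full week contributes 5 weekdays (Mon–Fri): 27 × 5 = 135.
The 4 extra days are Thu, Fri, Sat, Sun — 2 of them qualify.
Total: 135 + 2 = 137.
Holidays: 2021-07-02 (Fri); 2021-07-21 (Wed); 2021-10-03 (Sun); 2021-10-09 (Sat); 2021-10-21 (Thu); 2021-11-16 (Tue).
4 of the 6 holidays fall on weekdays; the rest are weekends and were already excluded.
Business days: 137 − 4 = 133.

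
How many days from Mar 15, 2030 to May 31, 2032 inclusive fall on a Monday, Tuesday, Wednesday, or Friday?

462

Mar 15, 2030 is a Friday.
The range spans 809 days (inclusive of both endpoints).
809 = 7 × 115 + 4, so there are 115 full weeks plus 4 extra days.
Each full week contributes 4 days from the set (Mon, Tue, Wed, Fri): 115 × 4 = 460.
The 4 extra days are Fri, Sat, Sun, Mon — 2 of them qualify.
Total: 460 + 2 = 462.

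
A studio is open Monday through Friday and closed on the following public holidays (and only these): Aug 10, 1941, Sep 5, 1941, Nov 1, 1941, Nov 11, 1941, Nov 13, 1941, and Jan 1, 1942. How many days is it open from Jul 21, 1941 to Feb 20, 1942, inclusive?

Jul 21, 1941 is a Monday.
That's 215 days from start to end, counting both.
215 = 7 × 30 + 5, so there are 30 full weeks plus 5 extra days.
Each full week contributes 5 weekdays (Mon–Fri): 30 × 5 = 150.
The 5 extra days are Mon, Tue, Wed, Thu, Fri — 5 of them qualify.
Total: 150 + 5 = 155.
Holidays: Aug 10, 1941 (Sun); Sep 5, 1941 (Fri); Nov 1, 1941 (Sat); Nov 11, 1941 (Tue); Nov 13, 1941 (Thu); Jan 1, 1942 (Thu).
4 of the 6 holidays fall on weekdays; the rest are weekends and were already excluded.
Business days: 155 − 4 = 151.

151 business days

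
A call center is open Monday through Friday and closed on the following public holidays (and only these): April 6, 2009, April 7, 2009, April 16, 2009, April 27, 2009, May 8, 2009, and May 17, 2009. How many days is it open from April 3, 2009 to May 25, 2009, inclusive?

April 3, 2009 is a Friday.
The range spans 53 days (inclusive of both endpoints).
53 = 7 × 7 + 4, so there are 7 full weeks plus 4 extra days.
Each full week contributes 5 weekdays (Mon–Fri): 7 × 5 = 35.
The 4 extra days are Fri, Sat, Sun, Mon — 2 of them qualify.
Total: 35 + 2 = 37.
Holidays: April 6, 2009 (Mon); April 7, 2009 (Tue); April 16, 2009 (Thu); April 27, 2009 (Mon); May 8, 2009 (Fri); May 17, 2009 (Sun).
5 of the 6 holidays fall on weekdays; the rest are weekends and were already excluded.
Business days: 37 − 5 = 32.

32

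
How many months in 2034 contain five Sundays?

5

A month has five Sundays exactly when Sunday falls within its first (length − 28) days.
Jan: 31 days, starts Sun → 5 of Sun, Mon, Tue ✓
Feb: 28 days, starts Wed → 5 of (none)
Mar: 31 days, starts Wed → 5 of Wed, Thu, Fri
Apr: 30 days, starts Sat → 5 of Sat, Sun ✓
May: 31 days, starts Mon → 5 of Mon, Tue, Wed
Jun: 30 days, starts Thu → 5 of Thu, Fri
Jul: 31 days, starts Sat → 5 of Sat, Sun, Mon ✓
Aug: 31 days, starts Tue → 5 of Tue, Wed, Thu
Sep: 30 days, starts Fri → 5 of Fri, Sat
Oct: 31 days, starts Sun → 5 of Sun, Mon, Tue ✓
Nov: 30 days, starts Wed → 5 of Wed, Thu
Dec: 31 days, starts Fri → 5 of Fri, Sat, Sun ✓
Months with five Sundays: Jan, Apr, Jul, Oct, Dec.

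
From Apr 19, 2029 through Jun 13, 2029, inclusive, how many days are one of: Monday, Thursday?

Apr 19, 2029 is a Thursday.
From Apr 19, 2029 to Jun 13, 2029 is 56 days inclusive.
56 = 7 × 8, so the span is exactly 8 full weeks.
Each full week contributes 2 days from the set (Mon, Thu): 8 × 2 = 16.
Total: 16.

16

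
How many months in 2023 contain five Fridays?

A month has five Fridays exactly when Friday falls within its first (length − 28) days.
Jan: 31 days, starts Sun → 5 of Sun, Mon, Tue
Feb: 28 days, starts Wed → 5 of (none)
Mar: 31 days, starts Wed → 5 of Wed, Thu, Fri ✓
Apr: 30 days, starts Sat → 5 of Sat, Sun
May: 31 days, starts Mon → 5 of Mon, Tue, Wed
Jun: 30 days, starts Thu → 5 of Thu, Fri ✓
Jul: 31 days, starts Sat → 5 of Sat, Sun, Mon
Aug: 31 days, starts Tue → 5 of Tue, Wed, Thu
Sep: 30 days, starts Fri → 5 of Fri, Sat ✓
Oct: 31 days, starts Sun → 5 of Sun, Mon, Tue
Nov: 30 days, starts Wed → 5 of Wed, Thu
Dec: 31 days, starts Fri → 5 of Fri, Sat, Sun ✓
Months with five Fridays: Mar, Jun, Sep, Dec.

4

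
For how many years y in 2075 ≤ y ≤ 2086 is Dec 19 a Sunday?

Day of week of December 19 in each year:
2075: Thu, 2076: Sat, 2077: Sun ✓, 2078: Mon, 2079: Tue, 2080: Thu, 2081: Fri, 2082: Sat, 2083: Sun ✓, 2084: Tue, 2085: Wed, 2086: Thu
Sundays: 2077, 2083.

2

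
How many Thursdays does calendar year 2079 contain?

52

1 January 2079 is a Sunday.
The range spans 365 days (inclusive of both endpoints).
365 = 7 × 52 + 1, so there are 52 full weeks plus 1 extra day.
Each full week contributes one Thursday: 52 so far.
The 1 extra day is Sun — none qualify.
Total: 52 + 0 = 52.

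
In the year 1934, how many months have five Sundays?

4

A month has five Sundays exactly when Sunday falls within its first (length − 28) days.
Jan: 31 days, starts Mon → 5 of Mon, Tue, Wed
Feb: 28 days, starts Thu → 5 of (none)
Mar: 31 days, starts Thu → 5 of Thu, Fri, Sat
Apr: 30 days, starts Sun → 5 of Sun, Mon ✓
May: 31 days, starts Tue → 5 of Tue, Wed, Thu
Jun: 30 days, starts Fri → 5 of Fri, Sat
Jul: 31 days, starts Sun → 5 of Sun, Mon, Tue ✓
Aug: 31 days, starts Wed → 5 of Wed, Thu, Fri
Sep: 30 days, starts Sat → 5 of Sat, Sun ✓
Oct: 31 days, starts Mon → 5 of Mon, Tue, Wed
Nov: 30 days, starts Thu → 5 of Thu, Fri
Dec: 31 days, starts Sat → 5 of Sat, Sun, Mon ✓
Months with five Sundays: Apr, Jul, Sep, Dec.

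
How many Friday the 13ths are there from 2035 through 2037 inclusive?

Friday-the-13ths by year:
2035: Apr, Jul
2036: Jun
2037: Feb, Mar, Nov

6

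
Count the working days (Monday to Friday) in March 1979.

22 weekdays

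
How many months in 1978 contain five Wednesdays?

A month has five Wednesdays exactly when Wednesday falls within its first (length − 28) days.
Jan: 31 days, starts Sun → 5 of Sun, Mon, Tue
Feb: 28 days, starts Wed → 5 of (none)
Mar: 31 days, starts Wed → 5 of Wed, Thu, Fri ✓
Apr: 30 days, starts Sat → 5 of Sat, Sun
May: 31 days, starts Mon → 5 of Mon, Tue, Wed ✓
Jun: 30 days, starts Thu → 5 of Thu, Fri
Jul: 31 days, starts Sat → 5 of Sat, Sun, Mon
Aug: 31 days, starts Tue → 5 of Tue, Wed, Thu ✓
Sep: 30 days, starts Fri → 5 of Fri, Sat
Oct: 31 days, starts Sun → 5 of Sun, Mon, Tue
Nov: 30 days, starts Wed → 5 of Wed, Thu ✓
Dec: 31 days, starts Fri → 5 of Fri, Sat, Sun
Months with five Wednesdays: Mar, May, Aug, Nov.

4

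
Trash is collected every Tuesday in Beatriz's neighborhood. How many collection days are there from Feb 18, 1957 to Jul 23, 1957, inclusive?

23 Tuesdays

Feb 18, 1957 is a Monday.
That's 156 days from start to end, counting both.
156 = 7 × 22 + 2, so there are 22 full weeks plus 2 extra days.
Each full week contributes one Tuesday: 22 so far.
The 2 extra days are Mon, Tue — 1 of them qualifies.
Total: 22 + 1 = 23.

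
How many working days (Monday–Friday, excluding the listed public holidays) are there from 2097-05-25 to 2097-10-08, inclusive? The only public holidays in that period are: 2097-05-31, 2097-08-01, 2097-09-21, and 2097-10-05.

2097-05-25 is a Saturday.
The range spans 137 days (inclusive of both endpoints).
137 = 7 × 19 + 4, so there are 19 full weeks plus 4 extra days.
Each full week contributes 5 weekdays (Mon–Fri): 19 × 5 = 95.
The 4 extra days are Saturday, Sunday, Monday, Tuesday — 2 of them qualify.
Total: 95 + 2 = 97.
Holidays: 2097-05-31 (Fri); 2097-08-01 (Thu); 2097-09-21 (Sat); 2097-10-05 (Sat).
2 of the 4 holidays fall on weekdays; the rest are weekends and were already excluded.
Business days: 97 − 2 = 95.

95 working days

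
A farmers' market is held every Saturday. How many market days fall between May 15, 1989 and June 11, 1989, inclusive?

4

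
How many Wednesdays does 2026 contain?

52

1 January 2026 is a Thursday.
That's 365 days from start to end, counting both.
365 = 7 × 52 + 1, so there are 52 full weeks plus 1 extra day.
Each full week contributes one Wednesday: 52 so far.
The 1 extra day is Thu — none qualify.
Total: 52 + 0 = 52.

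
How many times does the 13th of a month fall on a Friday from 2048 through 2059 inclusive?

Friday-the-13ths by year:
2048: Mar, Nov
2049: Aug
2050: May
2051: Jan, Oct
2052: Sep, Dec
2053: Jun
2054: Feb, Mar, Nov
2055: Aug
2056: Oct
2057: Apr, Jul
2058: Sep, Dec
2059: Jun

19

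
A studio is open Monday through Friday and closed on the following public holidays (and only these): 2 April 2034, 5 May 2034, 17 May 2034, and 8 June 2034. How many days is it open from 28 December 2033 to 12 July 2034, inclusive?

28 December 2033 is a Wednesday.
From 28 December 2033 to 12 July 2034 is 197 days inclusive.
197 = 7 × 28 + 1, so there are 28 full weeks plus 1 extra day.
Each full week contributes 5 weekdays (Mon–Fri): 28 × 5 = 140.
The 1 extra day is Wednesday — 1 of them qualifies.
Total: 140 + 1 = 141.
Holidays: 2 April 2034 (Sun); 5 May 2034 (Fri); 17 May 2034 (Wed); 8 June 2034 (Thu).
3 of the 4 holidays fall on weekdays; the rest are weekends and were already excluded.
Business days: 141 − 3 = 138.

138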